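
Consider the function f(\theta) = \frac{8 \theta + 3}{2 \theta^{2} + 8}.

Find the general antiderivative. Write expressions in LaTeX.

Check any antiderivative F(\theta) by computing F'(\theta) and comparing it with f(\theta).
Check: d/d\theta[2 \log{\left(\theta^{2} + 4 \right)} + \frac{3 \operatorname{atan}{\left(\frac{\theta}{2} \right)}}{4}] = \frac{8 \theta + 3}{2 \theta^{2} + 8} = f(\theta).

F(\theta) = 2 \log{\left(\theta^{2} + 4 \right)} + \frac{3 \operatorname{atan}{\left(\frac{\theta}{2} \right)}}{4} + C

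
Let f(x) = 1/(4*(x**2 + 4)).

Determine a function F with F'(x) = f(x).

An antiderivative is F(x) = atan(x/2)/8.

A candidate is checked by its d/dx: the result must match f(x).
Check: d/dx[atan(x/2)/8] = 1/(4*x**2 + 16), which equals f(x).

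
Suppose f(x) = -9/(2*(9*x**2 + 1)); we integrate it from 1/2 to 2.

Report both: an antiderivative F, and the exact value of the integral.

For F(x) to be correct the identity F'(x) - f(x) = 0 must hold.
F(x) = -3*atan(3*x)/2 is an antiderivative of f.
Check: d/dx[-3*atan(3*x)/2] = -9/(18*x**2 + 2), which equals f(x).
F(2) = -3*atan(6)/2; F(1/2) = -3*atan(3/2)/2.
Integral = F(2) - F(1/2) = -3*atan(6)/2 + 3*atan(3/2)/2.

Antiderivative: F(x) = -3*atan(3*x)/2; value = -3*atan(6)/2 + 3*atan(3/2)/2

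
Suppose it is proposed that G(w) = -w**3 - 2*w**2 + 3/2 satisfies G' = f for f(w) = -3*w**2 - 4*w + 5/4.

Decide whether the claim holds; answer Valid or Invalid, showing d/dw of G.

d/dw[G] = -3*w**2 - 4*w
d/dw[G] - f(w) = -5/4 != 0.

Invalid: d/dw[G] - f = -5/4, which is not 0.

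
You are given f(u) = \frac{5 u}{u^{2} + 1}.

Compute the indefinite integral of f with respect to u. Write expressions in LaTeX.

F(u) = \frac{5 \log{\left(4 u^{2} + 4 \right)}}{2} + C

f matches the chain-rule pattern g'(h)*h' with inner function h(u) = 4 u^{2} + 4; substituting w = h(u) collapses the integral.
Check: d/du[\frac{5 \log{\left(4 u^{2} + 4 \right)}}{2}] = \frac{5 u}{u^{2} + 1} = f(u).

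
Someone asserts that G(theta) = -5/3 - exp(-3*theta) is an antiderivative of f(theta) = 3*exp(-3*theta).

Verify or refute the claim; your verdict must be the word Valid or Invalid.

d/dtheta[G] = 3*exp(-3*theta)
This equals f(theta) exactly, so the claim holds.

Valid - the claim checks out under differentiation.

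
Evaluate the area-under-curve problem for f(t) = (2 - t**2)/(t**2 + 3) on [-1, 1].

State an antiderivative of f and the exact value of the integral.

Whatever form F(t) takes, F'(t) = f(t) is non-negotiable.
F(t) = -t + 5*sqrt(3)*atan(sqrt(3)*t/3)/3 is an antiderivative of f.
Check: d/dt[-t + 5*sqrt(3)*atan(sqrt(3)*t/3)/3] = (2 - t**2)/(t**2 + 3) = f(t).
F(1) = -1 + 5*sqrt(3)*pi/18; F(-1) = -5*sqrt(3)*pi/18 + 1.
Integral = F(1) - F(-1) = -2 + 5*sqrt(3)*pi/9.

Antiderivative: F(t) = -t + 5*sqrt(3)*atan(sqrt(3)*t/3)/3; value = -2 + 5*sqrt(3)*pi/9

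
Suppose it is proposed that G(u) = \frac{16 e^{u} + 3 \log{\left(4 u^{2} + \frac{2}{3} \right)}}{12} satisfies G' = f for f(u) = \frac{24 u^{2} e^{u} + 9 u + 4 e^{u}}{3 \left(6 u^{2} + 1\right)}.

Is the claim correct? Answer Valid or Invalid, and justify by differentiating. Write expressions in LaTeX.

d/du[G] = \frac{24 u^{2} e^{u} + 9 u + 4 e^{u}}{18 u^{2} + 3}
This equals f(u) exactly, so the claim holds.

Valid - differentiating G returns exactly f.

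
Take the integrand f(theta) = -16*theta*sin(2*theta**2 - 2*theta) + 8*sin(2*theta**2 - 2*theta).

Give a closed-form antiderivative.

f matches the chain-rule pattern g'(h)*h' with inner function h(theta) = 2*theta**2 - 2*theta; substituting u = h(theta) collapses the integral.
Check: d/dtheta[4*cos(2*theta**2 - 2*theta)] = -16*theta*sin(2*theta**2 - 2*theta) + 8*sin(2*theta**2 - 2*theta) = f(theta).

An antiderivative is F(theta) = 4*cos(2*theta**2 - 2*theta).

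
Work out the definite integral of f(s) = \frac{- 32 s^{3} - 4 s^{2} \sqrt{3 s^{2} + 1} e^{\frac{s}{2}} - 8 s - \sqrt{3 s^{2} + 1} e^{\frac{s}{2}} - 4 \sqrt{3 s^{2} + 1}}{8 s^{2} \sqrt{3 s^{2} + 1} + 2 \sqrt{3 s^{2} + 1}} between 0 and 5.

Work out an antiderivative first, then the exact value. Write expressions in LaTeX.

Antiderivative: F(s) = - \frac{4 \sqrt{3 s^{2} + 1} + 3 e^{\frac{s}{2}} + 3 \operatorname{atan}{\left(2 s \right)}}{3}; value = - e^{\frac{5}{2}} - \frac{8 \sqrt{19}}{3} - \operatorname{atan}{\left(10 \right)} + \frac{7}{3}

Check any antiderivative F(s) by computing F'(s) and comparing it with f(s).
F(s) = - \frac{4 \sqrt{3 s^{2} + 1} + 3 e^{\frac{s}{2}} + 3 \operatorname{atan}{\left(2 s \right)}}{3} is an antiderivative of f.
Check: d/ds[- \frac{4 \sqrt{3 s^{2} + 1} + 3 e^{\frac{s}{2}} + 3 \operatorname{atan}{\left(2 s \right)}}{3}] = \frac{- 32 s^{3} - 4 s^{2} \sqrt{3 s^{2} + 1} e^{\frac{s}{2}} - 8 s - \sqrt{3 s^{2} + 1} e^{\frac{s}{2}} - 4 \sqrt{3 s^{2} + 1}}{8 s^{2} \sqrt{3 s^{2} + 1} + 2 \sqrt{3 s^{2} + 1}} = f(s).
F(5) = - e^{\frac{5}{2}} - \frac{8 \sqrt{19}}{3} - \operatorname{atan}{\left(10 \right)}; F(0) = - \frac{7}{3}.
Integral = F(5) - F(0) = - e^{\frac{5}{2}} - \frac{8 \sqrt{19}}{3} - \operatorname{atan}{\left(10 \right)} + \frac{7}{3}.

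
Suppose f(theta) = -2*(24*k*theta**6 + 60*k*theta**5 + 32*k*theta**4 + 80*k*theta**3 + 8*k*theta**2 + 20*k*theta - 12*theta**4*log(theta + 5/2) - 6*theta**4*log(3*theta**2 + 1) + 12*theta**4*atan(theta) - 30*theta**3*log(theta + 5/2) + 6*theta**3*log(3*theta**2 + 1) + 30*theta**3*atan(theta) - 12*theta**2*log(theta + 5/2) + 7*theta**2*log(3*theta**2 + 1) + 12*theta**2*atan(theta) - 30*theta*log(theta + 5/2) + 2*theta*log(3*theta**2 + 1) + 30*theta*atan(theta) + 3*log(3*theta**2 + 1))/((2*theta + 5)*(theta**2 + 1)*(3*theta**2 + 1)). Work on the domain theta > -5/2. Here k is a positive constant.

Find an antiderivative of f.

A candidate is checked by its d/dtheta: the result must match f(theta).
Check: d/dtheta[-4*k*theta**2 - 2*(-log(theta + 5/2) + atan(theta))*log(3*theta**2 + 1)] = (-48*k*theta**6 - 120*k*theta**5 - 64*k*theta**4 - 160*k*theta**3 - 16*k*theta**2 - 40*k*theta + 24*theta**4*log(theta + 5/2) + 12*theta**4*log(3*theta**2 + 1) - 24*theta**4*atan(theta) + 60*theta**3*log(theta + 5/2) - 12*theta**3*log(3*theta**2 + 1) - 60*theta**3*atan(theta) + 24*theta**2*log(theta + 5/2) - 14*theta**2*log(3*theta**2 + 1) - 24*theta**2*atan(theta) + 60*theta*log(theta + 5/2) - 4*theta*log(3*theta**2 + 1) - 60*theta*atan(theta) - 6*log(3*theta**2 + 1))/(6*theta**5 + 15*theta**4 + 8*theta**3 + 20*theta**2 + 2*theta + 5), which equals f(theta).

An antiderivative is F(theta) = -4*k*theta**2 - 2*(-log(theta + 5/2) + atan(theta))*log(3*theta**2 + 1).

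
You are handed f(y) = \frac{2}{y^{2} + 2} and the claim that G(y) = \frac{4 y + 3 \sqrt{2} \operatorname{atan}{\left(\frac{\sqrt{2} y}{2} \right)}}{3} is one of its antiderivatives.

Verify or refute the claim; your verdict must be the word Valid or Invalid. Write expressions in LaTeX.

Invalid: d/dy[G] - f = \frac{4}{3}, which is not 0.

d/dy[G] = \frac{4 y^{2} + 14}{3 y^{2} + 6}
d/dy[G] - f(y) = \frac{4}{3} != 0.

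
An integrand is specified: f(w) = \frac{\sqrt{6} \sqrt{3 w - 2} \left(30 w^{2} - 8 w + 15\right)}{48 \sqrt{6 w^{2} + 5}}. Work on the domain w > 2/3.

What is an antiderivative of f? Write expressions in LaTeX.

An antiderivative is F(w) = \frac{w \sqrt{\frac{3 w}{2} - 1} \sqrt{2 w^{2} + \frac{5}{3}}}{4} - \frac{\sqrt{\frac{3 w}{2} - 1} \sqrt{2 w^{2} + \frac{5}{3}}}{6}.

f has the shape u'v + uv' for u = \frac{\left(\frac{3 w}{2} - 1\right)^{\frac{3}{2}}}{6} and v = \sqrt{2 w^{2} + \frac{5}{3}} — it is the derivative of the product u*v.
Check: d/dw[\frac{w \sqrt{\frac{3 w}{2} - 1} \sqrt{2 w^{2} + \frac{5}{3}}}{4} - \frac{\sqrt{\frac{3 w}{2} - 1} \sqrt{2 w^{2} + \frac{5}{3}}}{6}] = \frac{90 \sqrt{6} w^{3} - 84 \sqrt{6} w^{2} + 61 \sqrt{6} w - 30 \sqrt{6}}{48 \sqrt{3 w - 2} \sqrt{6 w^{2} + 5}}, which equals f(w).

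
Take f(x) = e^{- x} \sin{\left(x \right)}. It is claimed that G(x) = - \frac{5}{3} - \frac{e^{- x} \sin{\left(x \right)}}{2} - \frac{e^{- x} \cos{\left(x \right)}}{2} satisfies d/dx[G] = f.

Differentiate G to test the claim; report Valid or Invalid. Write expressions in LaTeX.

Valid - the claim checks out under differentiation.

d/dx[G] = e^{- x} \sin{\left(x \right)}
This equals f(x) exactly, so the claim holds.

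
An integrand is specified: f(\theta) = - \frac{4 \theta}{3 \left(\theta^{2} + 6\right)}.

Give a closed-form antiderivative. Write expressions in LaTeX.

The substitution u = \theta^{2} + 6 works: f is exactly (dF/du)*(du/d\theta) for that inner function.
Check: d/d\theta[- \frac{2 \log{\left(\theta^{2} + 6 \right)}}{3}] = - \frac{4 \theta}{3 \theta^{2} + 18}, which equals f(\theta).

An antiderivative is F(\theta) = - \frac{2 \log{\left(\theta^{2} + 6 \right)}}{3}.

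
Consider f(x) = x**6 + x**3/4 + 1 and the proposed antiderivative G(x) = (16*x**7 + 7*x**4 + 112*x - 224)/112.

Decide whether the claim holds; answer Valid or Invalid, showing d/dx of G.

d/dx[G] = x**6 + x**3/4 + 1
This equals f(x) exactly, so the claim holds.

Valid - the claim checks out under differentiation.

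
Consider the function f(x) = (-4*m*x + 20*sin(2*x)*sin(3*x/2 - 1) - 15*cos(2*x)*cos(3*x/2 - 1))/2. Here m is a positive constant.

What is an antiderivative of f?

A candidate is checked by its d/dx: the result must match f(x).
Check: d/dx[-m*x**2 - 5*sin(3*x/2 - 1)*cos(2*x)] = -2*m*x + 10*sin(2*x)*sin(3*x/2 - 1) - 15*cos(2*x)*cos(3*x/2 - 1)/2, which equals f(x).

An antiderivative is F(x) = -m*x**2 - 5*sin(3*x/2 - 1)*cos(2*x).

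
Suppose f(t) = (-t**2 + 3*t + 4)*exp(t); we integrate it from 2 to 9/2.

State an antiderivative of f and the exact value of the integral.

Recognize the product-rule pattern: f = u'v + uv' with u = -t**2 + 5*t - 1, v = exp(t), so integration by parts undoes it.
F(t) = -(t**2 - 5*t + 1)*exp(t) is an antiderivative of f.
Check: d/dt[-(t**2 - 5*t + 1)*exp(t)] = -t**2*exp(t) + 3*t*exp(t) + 4*exp(t), which equals f(t).
F(9/2) = 5*exp(9/2)/4; F(2) = 5*exp(2).
Integral = F(9/2) - F(2) = -5*exp(2) + 5*exp(9/2)/4.

Antiderivative: F(t) = -(t**2 - 5*t + 1)*exp(t); value = -5*exp(2) + 5*exp(9/2)/4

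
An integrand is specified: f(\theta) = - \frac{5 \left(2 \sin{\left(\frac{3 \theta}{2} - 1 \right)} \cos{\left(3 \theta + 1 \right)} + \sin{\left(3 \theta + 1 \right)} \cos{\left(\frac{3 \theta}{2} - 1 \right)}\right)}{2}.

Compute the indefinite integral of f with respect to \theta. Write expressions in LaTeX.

f has the shape u'v + uv' for u = - \frac{5 \sin{\left(3 \theta + 1 \right)}}{3} and v = \sin{\left(\frac{3 \theta}{2} - 1 \right)} — it is the derivative of the product u*v.
Check: d/d\theta[- \frac{5 \sin{\left(\frac{3 \theta}{2} - 1 \right)} \sin{\left(3 \theta + 1 \right)}}{3}] = - 5 \sin{\left(\frac{3 \theta}{2} - 1 \right)} \cos{\left(3 \theta + 1 \right)} - \frac{5 \sin{\left(3 \theta + 1 \right)} \cos{\left(\frac{3 \theta}{2} - 1 \right)}}{2}, which equals f(\theta).

F(\theta) = - \frac{5 \sin{\left(\frac{3 \theta}{2} - 1 \right)} \sin{\left(3 \theta + 1 \right)}}{3} + C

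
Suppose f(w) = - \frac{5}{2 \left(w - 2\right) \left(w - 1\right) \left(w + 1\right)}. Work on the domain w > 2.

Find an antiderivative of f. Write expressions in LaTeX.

The denominator factors as 2 \left(w - 2\right) \left(w - 1\right) \left(w + 1\right); partial fractions split f into directly integrable pieces: - \frac{5}{12 \left(w + 1\right)} + \frac{5}{4 \left(w - 1\right)} - \frac{5}{6 \left(w - 2\right)}.
Check: d/dw[- \frac{5 \left(2 \log{\left(w - 2 \right)} - 3 \log{\left(w - 1 \right)} + \log{\left(w + 1 \right)}\right)}{12}] = - \frac{5}{2 w^{3} - 4 w^{2} - 2 w + 4}, which equals f(w).

An antiderivative is F(w) = - \frac{5 \left(2 \log{\left(w - 2 \right)} - 3 \log{\left(w - 1 \right)} + \log{\left(w + 1 \right)}\right)}{12}.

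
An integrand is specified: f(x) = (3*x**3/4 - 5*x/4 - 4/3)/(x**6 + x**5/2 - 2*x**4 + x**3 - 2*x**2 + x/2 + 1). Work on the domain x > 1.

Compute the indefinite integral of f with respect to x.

F(x) = 14*log(x - 1)/27 - 77*log(x + 1/2)/405 + 29*log(x + 2)/405 - log(x**2 + 1)/5 - 4*atan(x)/15 + 11/(54*x - 54) + C

Factor the denominator (6*(x - 1)**2*(x + 2)*(2*x + 1)*(x**2 + 1)) and decompose: f = -2*(3*x + 2)/(15*(x**2 + 1)) - 154/(405*(2*x + 1)) + 29/(405*(x + 2)) + 14/(27*(x - 1)) - 11/(54*(x - 1)**2); each piece integrates to a log, atan, or power term.
Check: d/dx[14*log(x - 1)/27 - 77*log(x + 1/2)/405 + 29*log(x + 2)/405 - log(x**2 + 1)/5 - 4*atan(x)/15 + 11/(54*x - 54)] = (9*x**3 - 15*x - 16)/(12*x**6 + 6*x**5 - 24*x**4 + 12*x**3 - 24*x**2 + 6*x + 12), which equals f(x).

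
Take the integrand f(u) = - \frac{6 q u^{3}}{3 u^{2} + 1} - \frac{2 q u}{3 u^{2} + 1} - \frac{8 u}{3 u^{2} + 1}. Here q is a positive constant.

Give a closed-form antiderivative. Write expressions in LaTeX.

Integrate term by term and add the pieces.
Check: d/du[\frac{- 3 q u^{2} - 4 \log{\left(2 u^{2} + \frac{2}{3} \right)}}{3}] = \frac{- 6 q u^{3} - 2 q u - 8 u}{3 u^{2} + 1}, which equals f(u).

An antiderivative is F(u) = \frac{- 3 q u^{2} - 4 \log{\left(2 u^{2} + \frac{2}{3} \right)}}{3}.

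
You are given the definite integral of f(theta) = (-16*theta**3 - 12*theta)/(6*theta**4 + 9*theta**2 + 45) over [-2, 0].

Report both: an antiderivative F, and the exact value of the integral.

f matches the chain-rule pattern g'(h)*h' with inner function h(theta) = 2*theta**4/3 + theta**2 + 5; substituting u = h(theta) collapses the integral.
F(theta) = -2*log(2*theta**4/3 + theta**2 + 5)/3 is an antiderivative of f.
Check: d/dtheta[-2*log(2*theta**4/3 + theta**2 + 5)/3] = (-16*theta**3 - 12*theta)/(6*theta**4 + 9*theta**2 + 45) = f(theta).
F(0) = -2*log(5)/3; F(-2) = -2*log(59/3)/3.
Integral = F(0) - F(-2) = -2*log(5)/3 + 2*log(59/3)/3.

Antiderivative: F(theta) = -2*log(2*theta**4/3 + theta**2 + 5)/3; value = -2*log(5)/3 + 2*log(59/3)/3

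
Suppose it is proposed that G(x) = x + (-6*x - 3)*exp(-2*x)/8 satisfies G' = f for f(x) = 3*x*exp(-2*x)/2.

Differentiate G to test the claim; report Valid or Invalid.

d/dx[G] = (3*x + 2*exp(2*x))*exp(-2*x)/2
d/dx[G] - f(x) = 1 != 0.

Invalid: d/dx[G] - f = 1, which is not 0.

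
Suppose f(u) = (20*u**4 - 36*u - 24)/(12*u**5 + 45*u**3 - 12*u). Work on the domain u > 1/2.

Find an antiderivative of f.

An antiderivative is F(u) = (204*log(u) - 163*log(u - 1/2) - 19*log(u + 1/2) + 74*log(u**2 + 4) + 36*atan(u/2))/102.

The denominator factors as 3*u*(2*u - 1)*(2*u + 1)*(u**2 + 4); partial fractions split f into directly integrable pieces: 2*(37*u + 18)/(51*(u**2 + 4)) - 19/(51*(2*u + 1)) - 163/(51*(2*u - 1)) + 2/u.
Check: d/du[(204*log(u) - 163*log(u - 1/2) - 19*log(u + 1/2) + 74*log(u**2 + 4) + 36*atan(u/2))/102] = (20*u**4 - 36*u - 24)/(12*u**5 + 45*u**3 - 12*u) = f(u).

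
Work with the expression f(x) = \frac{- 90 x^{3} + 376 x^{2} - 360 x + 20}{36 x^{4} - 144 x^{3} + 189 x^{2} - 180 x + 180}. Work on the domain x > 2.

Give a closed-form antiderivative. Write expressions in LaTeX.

Whatever form F(x) takes, F'(x) = f(x) is non-negotiable.
Check: d/dx[- \frac{5 \log{\left(4 x^{2} + 5 \right)}}{4} - \frac{4}{3 \left(3 x - 6\right)}] = \frac{- 90 x^{3} + 376 x^{2} - 360 x + 20}{36 x^{4} - 144 x^{3} + 189 x^{2} - 180 x + 180} = f(x).

An antiderivative is F(x) = - \frac{5 \log{\left(4 x^{2} + 5 \right)}}{4} - \frac{4}{3 \left(3 x - 6\right)}.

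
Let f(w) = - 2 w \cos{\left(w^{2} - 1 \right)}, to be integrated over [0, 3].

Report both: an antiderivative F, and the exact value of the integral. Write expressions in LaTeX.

Antiderivative: F(w) = - \sin{\left(w^{2} - 1 \right)}; value = - \sin{\left(8 \right)} - \sin{\left(1 \right)}

f matches the chain-rule pattern g'(h)*h' with inner function h(w) = w^{2} - 1; substituting u = h(w) collapses the integral.
F(w) = - \sin{\left(w^{2} - 1 \right)} is an antiderivative of f.
Check: d/dw[- \sin{\left(w^{2} - 1 \right)}] = - 2 w \cos{\left(w^{2} - 1 \right)} = f(w).
F(3) = - \sin{\left(8 \right)}; F(0) = \sin{\left(1 \right)}.
Integral = F(3) - F(0) = - \sin{\left(8 \right)} - \sin{\left(1 \right)}.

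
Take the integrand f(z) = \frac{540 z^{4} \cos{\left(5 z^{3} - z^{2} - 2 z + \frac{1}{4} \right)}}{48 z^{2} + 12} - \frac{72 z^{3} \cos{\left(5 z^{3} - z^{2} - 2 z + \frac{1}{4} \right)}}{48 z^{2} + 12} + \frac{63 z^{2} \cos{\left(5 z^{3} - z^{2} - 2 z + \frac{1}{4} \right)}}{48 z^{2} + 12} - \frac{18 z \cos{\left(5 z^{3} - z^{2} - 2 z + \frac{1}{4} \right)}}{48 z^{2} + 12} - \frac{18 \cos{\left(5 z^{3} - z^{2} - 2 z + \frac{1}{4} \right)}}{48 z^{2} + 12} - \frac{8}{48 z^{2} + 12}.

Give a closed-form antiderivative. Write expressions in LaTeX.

Integrate term by term and add the pieces.
Check: d/dz[\frac{9 \sin{\left(5 z^{3} - z^{2} - 2 z + \frac{1}{4} \right)} - 4 \operatorname{atan}{\left(2 z \right)}}{12}] = \frac{540 z^{4} \cos{\left(5 z^{3} - z^{2} - 2 z + \frac{1}{4} \right)} - 72 z^{3} \cos{\left(5 z^{3} - z^{2} - 2 z + \frac{1}{4} \right)} + 63 z^{2} \cos{\left(5 z^{3} - z^{2} - 2 z + \frac{1}{4} \right)} - 18 z \cos{\left(5 z^{3} - z^{2} - 2 z + \frac{1}{4} \right)} - 18 \cos{\left(5 z^{3} - z^{2} - 2 z + \frac{1}{4} \right)} - 8}{48 z^{2} + 12}, which equals f(z).

An antiderivative is F(z) = \frac{9 \sin{\left(5 z^{3} - z^{2} - 2 z + \frac{1}{4} \right)} - 4 \operatorname{atan}{\left(2 z \right)}}{12}.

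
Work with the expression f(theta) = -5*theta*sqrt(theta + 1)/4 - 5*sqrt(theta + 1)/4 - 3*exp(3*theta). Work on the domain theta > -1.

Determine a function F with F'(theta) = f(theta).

The integrand splits into summands that can be handled one at a time.
Check: d/dtheta[-theta**2*sqrt(theta + 1)/2 - theta*sqrt(theta + 1) - sqrt(theta + 1)/2 - exp(3*theta)] = (-5*theta**2 - 10*theta - 12*sqrt(theta + 1)*exp(3*theta) - 5)/(4*sqrt(theta + 1)), which equals f(theta).

An antiderivative is F(theta) = -theta**2*sqrt(theta + 1)/2 - theta*sqrt(theta + 1) - sqrt(theta + 1)/2 - exp(3*theta).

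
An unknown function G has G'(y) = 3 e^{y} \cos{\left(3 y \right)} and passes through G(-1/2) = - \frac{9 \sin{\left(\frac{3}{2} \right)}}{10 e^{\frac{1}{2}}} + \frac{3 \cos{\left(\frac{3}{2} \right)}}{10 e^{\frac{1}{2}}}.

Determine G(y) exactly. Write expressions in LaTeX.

Recover the given G'(y) by differentiating a candidate G(y); any mismatch rules it out.
A general antiderivative is \frac{9 e^{y} \sin{\left(3 y \right)}}{10} + \frac{3 e^{y} \cos{\left(3 y \right)}}{10} + C.
The condition gives C = - \frac{9 \sin{\left(\frac{3}{2} \right)}}{10 e^{\frac{1}{2}}} + \frac{3 \cos{\left(\frac{3}{2} \right)}}{10 e^{\frac{1}{2}}} - (- \frac{9 \sin{\left(\frac{3}{2} \right)}}{10 e^{\frac{1}{2}}} + \frac{3 \cos{\left(\frac{3}{2} \right)}}{10 e^{\frac{1}{2}}}) = 0.
So G(y) = \frac{9 e^{y} \sin{\left(3 y \right)}}{10} + \frac{3 e^{y} \cos{\left(3 y \right)}}{10}.
Check: d/dy[\frac{9 e^{y} \sin{\left(3 y \right)}}{10} + \frac{3 e^{y} \cos{\left(3 y \right)}}{10}] = 3 e^{y} \cos{\left(3 y \right)} = G'(y).

G(y) = \frac{9 e^{y} \sin{\left(3 y \right)}}{10} + \frac{3 e^{y} \cos{\left(3 y \right)}}{10}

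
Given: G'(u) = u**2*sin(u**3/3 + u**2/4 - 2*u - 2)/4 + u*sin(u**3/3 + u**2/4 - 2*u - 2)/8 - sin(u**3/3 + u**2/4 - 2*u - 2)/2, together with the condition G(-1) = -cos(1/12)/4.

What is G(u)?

G'(u) matches the chain-rule pattern g'(h)*h' with inner function h(u) = u**3/3 + u**2/4 - 2*u - 2; substituting w = h(u) collapses the integral.
A general antiderivative is -cos(u**3/3 + u**2/4 - 2*u - 2)/4 + C.
The condition gives C = -cos(1/12)/4 - (-cos(1/12)/4) = 0.
So G(u) = -cos(u**3/3 + u**2/4 - 2*u - 2)/4.
Check: d/du[-cos(u**3/3 + u**2/4 - 2*u - 2)/4] = u**2*sin(u**3/3 + u**2/4 - 2*u - 2)/4 + u*sin(u**3/3 + u**2/4 - 2*u - 2)/8 - sin(u**3/3 + u**2/4 - 2*u - 2)/2 = G'(u).

G(u) = -cos(u**3/3 + u**2/4 - 2*u - 2)/4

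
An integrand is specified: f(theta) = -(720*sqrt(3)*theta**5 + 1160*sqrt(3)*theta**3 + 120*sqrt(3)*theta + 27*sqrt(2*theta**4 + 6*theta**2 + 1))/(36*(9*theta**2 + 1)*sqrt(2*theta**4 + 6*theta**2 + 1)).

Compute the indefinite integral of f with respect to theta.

F(theta) = (-20*sqrt(3)*sqrt(2*theta**4 + 6*theta**2 + 1) - 9*atan(3*theta))/36 + C

Since d/dtheta undoes antidifferentiation here, F'(theta) = f(theta) is required of F(theta).
Check: d/dtheta[(-20*sqrt(3)*sqrt(2*theta**4 + 6*theta**2 + 1) - 9*atan(3*theta))/36] = (-720*sqrt(3)*theta**5 - 1160*sqrt(3)*theta**3 - 120*sqrt(3)*theta - 27*sqrt(2*theta**4 + 6*theta**2 + 1))/(324*theta**2*sqrt(2*theta**4 + 6*theta**2 + 1) + 36*sqrt(2*theta**4 + 6*theta**2 + 1)), which equals f(theta).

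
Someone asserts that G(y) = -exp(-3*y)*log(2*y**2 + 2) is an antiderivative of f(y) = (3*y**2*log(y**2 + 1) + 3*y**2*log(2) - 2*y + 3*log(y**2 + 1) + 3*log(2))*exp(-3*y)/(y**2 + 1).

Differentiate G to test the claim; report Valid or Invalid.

Valid - differentiating G returns exactly f.

d/dy[G] = (3*y**2*log(y**2 + 1) + 3*y**2*log(2) - 2*y + 3*log(y**2 + 1) + 3*log(2))/(y**2*exp(3*y) + exp(3*y))
This equals f(y) exactly, so the claim holds.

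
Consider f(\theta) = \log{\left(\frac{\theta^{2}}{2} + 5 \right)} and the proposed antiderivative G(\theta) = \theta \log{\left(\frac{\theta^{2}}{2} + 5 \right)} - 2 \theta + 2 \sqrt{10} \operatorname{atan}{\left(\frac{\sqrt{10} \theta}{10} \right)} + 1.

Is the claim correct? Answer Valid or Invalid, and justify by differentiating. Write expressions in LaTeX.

d/d\theta[G] = \log{\left(\frac{\theta^{2}}{2} + 5 \right)}
This equals f(\theta) exactly, so the claim holds.

Valid - the claim checks out under differentiation.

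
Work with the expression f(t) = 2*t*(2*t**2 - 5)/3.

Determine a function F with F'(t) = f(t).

An antiderivative is F(t) = (5 - 2*t**2)**2/12.

f matches the chain-rule pattern g'(h)*h' with inner function h(t) = 5/2 - t**2; substituting u = h(t) collapses the integral.
Check: d/dt[(5 - 2*t**2)**2/12] = 4*t**3/3 - 10*t/3, which equals f(t).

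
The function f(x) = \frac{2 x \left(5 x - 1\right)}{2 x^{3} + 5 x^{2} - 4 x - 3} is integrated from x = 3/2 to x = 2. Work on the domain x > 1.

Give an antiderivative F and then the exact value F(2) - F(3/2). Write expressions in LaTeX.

Antiderivative: F(x) = \frac{2 \log{\left(x - 1 \right)}}{3} - \frac{7 \log{\left(x + \frac{1}{2} \right)}}{15} + \frac{24 \log{\left(x + 3 \right)}}{5}; value = - \frac{24 \log{\left(\frac{9}{2} \right)}}{5} - \frac{7 \log{\left(\frac{5}{2} \right)}}{15} + \frac{17 \log{\left(2 \right)}}{15} + \frac{24 \log{\left(5 \right)}}{5}

Factor the denominator (\left(x - 1\right) \left(x + 3\right) \left(2 x + 1\right)) and decompose: f = - \frac{14}{15 \left(2 x + 1\right)} + \frac{24}{5 \left(x + 3\right)} + \frac{2}{3 \left(x - 1\right)}; each piece integrates to a log, atan, or power term.
F(x) = \frac{2 \log{\left(x - 1 \right)}}{3} - \frac{7 \log{\left(x + \frac{1}{2} \right)}}{15} + \frac{24 \log{\left(x + 3 \right)}}{5} is an antiderivative of f.
Check: d/dx[\frac{2 \log{\left(x - 1 \right)}}{3} - \frac{7 \log{\left(x + \frac{1}{2} \right)}}{15} + \frac{24 \log{\left(x + 3 \right)}}{5}] = \frac{10 x^{2} - 2 x}{2 x^{3} + 5 x^{2} - 4 x - 3}, which equals f(x).
F(2) = - \frac{7 \log{\left(\frac{5}{2} \right)}}{15} + \frac{24 \log{\left(5 \right)}}{5}; F(3/2) = - \frac{17 \log{\left(2 \right)}}{15} + \frac{24 \log{\left(\frac{9}{2} \right)}}{5}.
Integral = F(2) - F(3/2) = - \frac{24 \log{\left(\frac{9}{2} \right)}}{5} - \frac{7 \log{\left(\frac{5}{2} \right)}}{15} + \frac{17 \log{\left(2 \right)}}{15} + \frac{24 \log{\left(5 \right)}}{5}.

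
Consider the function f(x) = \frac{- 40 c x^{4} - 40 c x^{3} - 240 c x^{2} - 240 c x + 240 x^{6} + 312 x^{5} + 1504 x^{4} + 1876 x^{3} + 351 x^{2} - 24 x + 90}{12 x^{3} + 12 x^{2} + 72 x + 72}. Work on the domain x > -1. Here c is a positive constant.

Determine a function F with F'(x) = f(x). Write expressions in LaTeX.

Any candidate F(x) must reproduce f(x) exactly when differentiated.
Check: d/dx[\frac{- 20 c x^{2} + 60 x^{4} + 24 x^{3} - 4 x^{2} + 12 x + 3 \log{\left(2 x + 2 \right)} - 12 \log{\left(\frac{x^{2}}{2} + 3 \right)} - 12 \log{\left(x^{2} + 6 \right)} + 36}{12}] = \frac{- 40 c x^{4} - 40 c x^{3} - 240 c x^{2} - 240 c x + 240 x^{6} + 312 x^{5} + 1504 x^{4} + 1876 x^{3} + 351 x^{2} - 24 x + 90}{12 x^{3} + 12 x^{2} + 72 x + 72} = f(x).

An antiderivative is F(x) = \frac{- 20 c x^{2} + 60 x^{4} + 24 x^{3} - 4 x^{2} + 12 x + 3 \log{\left(2 x + 2 \right)} - 12 \log{\left(\frac{x^{2}}{2} + 3 \right)} - 12 \log{\left(x^{2} + 6 \right)} + 36}{12}.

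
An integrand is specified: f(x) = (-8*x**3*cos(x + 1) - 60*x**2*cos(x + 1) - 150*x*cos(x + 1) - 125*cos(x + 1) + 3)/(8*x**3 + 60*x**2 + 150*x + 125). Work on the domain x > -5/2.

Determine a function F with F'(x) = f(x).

Recover f(x) by differentiating a candidate F(x); any mismatch rules it out.
Check: d/dx[-sin(x + 1) - 3/(16*x**2 + 80*x + 100)] = (-8*x**3*cos(x + 1) - 60*x**2*cos(x + 1) - 150*x*cos(x + 1) - 125*cos(x + 1) + 3)/(8*x**3 + 60*x**2 + 150*x + 125) = f(x).

An antiderivative is F(x) = -sin(x + 1) - 3/(16*x**2 + 80*x + 100).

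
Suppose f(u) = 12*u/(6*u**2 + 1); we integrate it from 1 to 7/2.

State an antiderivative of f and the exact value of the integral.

Antiderivative: F(u) = log(4*u**2 + 2/3); value = -log(14/3) + log(149/3)

The substitution w = 4*u**2 + 2/3 works: f is exactly (dF/dw)*(dw/du) for that inner function.
F(u) = log(4*u**2 + 2/3) is an antiderivative of f.
Check: d/du[log(4*u**2 + 2/3)] = 12*u/(6*u**2 + 1) = f(u).
F(7/2) = log(149/3); F(1) = log(14/3).
Integral = F(7/2) - F(1) = -log(14/3) + log(149/3).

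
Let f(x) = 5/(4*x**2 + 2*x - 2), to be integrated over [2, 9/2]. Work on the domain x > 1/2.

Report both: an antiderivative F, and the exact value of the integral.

Antiderivative: F(x) = 5*(log(x - 1/2) - log(x + 1))/6; value = -5*log(11/2)/6 - 5*log(3/2)/6 + 5*log(3)/6 + 5*log(4)/6

Factor the denominator (2*(x + 1)*(2*x - 1)) and decompose: f = 5/(3*(2*x - 1)) - 5/(6*(x + 1)); each piece integrates to a log, atan, or power term.
F(x) = 5*(log(x - 1/2) - log(x + 1))/6 is an antiderivative of f.
Check: d/dx[5*(log(x - 1/2) - log(x + 1))/6] = 5/(4*x**2 + 2*x - 2) = f(x).
F(9/2) = -5*log(11/2)/6 + 5*log(4)/6; F(2) = -5*log(3)/6 + 5*log(3/2)/6.
Integral = F(9/2) - F(2) = -5*log(11/2)/6 - 5*log(3/2)/6 + 5*log(3)/6 + 5*log(4)/6.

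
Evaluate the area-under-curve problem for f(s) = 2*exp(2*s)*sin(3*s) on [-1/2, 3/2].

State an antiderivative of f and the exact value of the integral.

For F(s) to be correct the identity F'(s) - f(s) = 0 must hold.
F(s) = 2*(2*sin(3*s) - 3*cos(3*s))*exp(2*s)/13 is an antiderivative of f.
Check: d/ds[2*(2*sin(3*s) - 3*cos(3*s))*exp(2*s)/13] = 2*exp(2*s)*sin(3*s) = f(s).
F(3/2) = 4*exp(3)*sin(9/2)/13 - 6*exp(3)*cos(9/2)/13; F(-1/2) = -4*exp(-1)*sin(3/2)/13 - 6*exp(-1)*cos(3/2)/13.
Integral = F(3/2) - F(-1/2) = 4*exp(3)*sin(9/2)/13 + 6*exp(-1)*cos(3/2)/13 + 4*exp(-1)*sin(3/2)/13 - 6*exp(3)*cos(9/2)/13.

Antiderivative: F(s) = 2*(2*sin(3*s) - 3*cos(3*s))*exp(2*s)/13; value = 4*exp(3)*sin(9/2)/13 + 6*exp(-1)*cos(3/2)/13 + 4*exp(-1)*sin(3/2)/13 - 6*exp(3)*cos(9/2)/13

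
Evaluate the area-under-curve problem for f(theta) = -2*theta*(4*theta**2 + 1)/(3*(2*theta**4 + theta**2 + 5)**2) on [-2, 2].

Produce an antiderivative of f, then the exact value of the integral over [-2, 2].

The substitution u = 2*theta**4 + theta**2 + 5 works: f is exactly (dF/du)*(du/dtheta) for that inner function.
F(theta) = 1/(3*(2*theta**4 + theta**2 + 5)) is an antiderivative of f.
Check: d/dtheta[1/(3*(2*theta**4 + theta**2 + 5))] = (-8*theta**3 - 2*theta)/(12*theta**8 + 12*theta**6 + 63*theta**4 + 30*theta**2 + 75), which equals f(theta).
F(2) = 1/123; F(-2) = 1/123.
Integral = F(2) - F(-2) = 0.

Antiderivative: F(theta) = 1/(3*(2*theta**4 + theta**2 + 5)); value = 0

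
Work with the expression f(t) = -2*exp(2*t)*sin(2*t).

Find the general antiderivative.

F(t) = (-sin(2*t) + cos(2*t))*exp(2*t)/2 + C

Since d/dt undoes antidifferentiation here, F'(t) = f(t) is required of F(t).
Check: d/dt[(-sin(2*t) + cos(2*t))*exp(2*t)/2] = -2*exp(2*t)*sin(2*t) = f(t).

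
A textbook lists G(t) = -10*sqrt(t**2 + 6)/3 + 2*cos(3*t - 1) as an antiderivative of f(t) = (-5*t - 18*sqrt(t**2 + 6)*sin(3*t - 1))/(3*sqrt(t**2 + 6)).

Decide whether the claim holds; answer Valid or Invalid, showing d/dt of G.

d/dt[G] = (-10*t - 18*sqrt(t**2 + 6)*sin(3*t - 1))/(3*sqrt(t**2 + 6))
d/dt[G] - f(t) = -5*t/(3*sqrt(t**2 + 6)) != 0.

Invalid: d/dt[G] - f = -5*t/(3*sqrt(t**2 + 6)), which is not 0.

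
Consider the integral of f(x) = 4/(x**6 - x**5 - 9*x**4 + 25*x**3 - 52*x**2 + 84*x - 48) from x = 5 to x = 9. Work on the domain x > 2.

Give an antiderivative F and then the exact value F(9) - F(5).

Antiderivative: F(x) = -73*log(x - 2)/441 + log(x - 1)/5 - log(x + 4)/855 - 31*log(x**2 + 3)/1862 + 29*sqrt(3)*atan(sqrt(3)*x/3)/2793 - 4/(42*x - 84); value = -73*log(7)/441 - log(4)/5 - 31*log(84)/1862 - 29*sqrt(3)*atan(5*sqrt(3)/3)/2793 - log(13)/855 + log(9)/855 + 8/441 + 29*sqrt(3)*atan(3*sqrt(3))/2793 + 31*log(28)/1862 + 73*log(3)/441 + log(8)/5

Factor the denominator ((x - 2)**2*(x - 1)*(x + 4)*(x**2 + 3)) and decompose: f = -(31*x - 29)/(931*(x**2 + 3)) - 1/(855*(x + 4)) + 1/(5*(x - 1)) - 73/(441*(x - 2)) + 2/(21*(x - 2)**2); each piece integrates to a log, atan, or power term.
F(x) = -73*log(x - 2)/441 + log(x - 1)/5 - log(x + 4)/855 - 31*log(x**2 + 3)/1862 + 29*sqrt(3)*atan(sqrt(3)*x/3)/2793 - 4/(42*x - 84) is an antiderivative of f.
Check: d/dx[-73*log(x - 2)/441 + log(x - 1)/5 - log(x + 4)/855 - 31*log(x**2 + 3)/1862 + 29*sqrt(3)*atan(sqrt(3)*x/3)/2793 - 4/(42*x - 84)] = 4/(x**6 - x**5 - 9*x**4 + 25*x**3 - 52*x**2 + 84*x - 48) = f(x).
F(9) = -73*log(7)/441 - 31*log(84)/1862 - 2/147 - log(13)/855 + 29*sqrt(3)*atan(3*sqrt(3))/2793 + log(8)/5; F(5) = -73*log(3)/441 - 31*log(28)/1862 - 2/63 - log(9)/855 + 29*sqrt(3)*atan(5*sqrt(3)/3)/2793 + log(4)/5.
Integral = F(9) - F(5) = -73*log(7)/441 - log(4)/5 - 31*log(84)/1862 - 29*sqrt(3)*atan(5*sqrt(3)/3)/2793 - log(13)/855 + log(9)/855 + 8/441 + 29*sqrt(3)*atan(3*sqrt(3))/2793 + 31*log(28)/1862 + 73*log(3)/441 + log(8)/5.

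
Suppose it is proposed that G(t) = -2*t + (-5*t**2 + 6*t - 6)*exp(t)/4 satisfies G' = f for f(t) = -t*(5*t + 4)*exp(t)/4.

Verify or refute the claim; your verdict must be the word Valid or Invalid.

Invalid: d/dt[G] - f = -2, which is not 0.

d/dt[G] = -5*t**2*exp(t)/4 - t*exp(t) - 2
d/dt[G] - f(t) = -2 != 0.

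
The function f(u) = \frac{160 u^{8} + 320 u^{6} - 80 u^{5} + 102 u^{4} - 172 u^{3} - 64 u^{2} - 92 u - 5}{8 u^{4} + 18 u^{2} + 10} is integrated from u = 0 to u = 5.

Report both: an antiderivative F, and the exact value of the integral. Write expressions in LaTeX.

Antiderivative: F(u) = 4 u^{5} - \frac{5 u^{3}}{3} - 5 u^{2} - u + \frac{\log{\left(4 u^{2} + 5 \right)}}{2} + \frac{\operatorname{atan}{\left(u \right)}}{2}; value = - \frac{\log{\left(5 \right)}}{2} + \frac{\operatorname{atan}{\left(5 \right)}}{2} + \frac{\log{\left(105 \right)}}{2} + \frac{36485}{3}

Since d/du undoes antidifferentiation here, F'(u) = f(u) is required of F(u).
F(u) = 4 u^{5} - \frac{5 u^{3}}{3} - 5 u^{2} - u + \frac{\log{\left(4 u^{2} + 5 \right)}}{2} + \frac{\operatorname{atan}{\left(u \right)}}{2} is an antiderivative of f.
Check: d/du[4 u^{5} - \frac{5 u^{3}}{3} - 5 u^{2} - u + \frac{\log{\left(4 u^{2} + 5 \right)}}{2} + \frac{\operatorname{atan}{\left(u \right)}}{2}] = \frac{160 u^{8} + 320 u^{6} - 80 u^{5} + 102 u^{4} - 172 u^{3} - 64 u^{2} - 92 u - 5}{8 u^{4} + 18 u^{2} + 10} = f(u).
F(5) = \frac{\operatorname{atan}{\left(5 \right)}}{2} + \frac{\log{\left(105 \right)}}{2} + \frac{36485}{3}; F(0) = \frac{\log{\left(5 \right)}}{2}.
Integral = F(5) - F(0) = - \frac{\log{\left(5 \right)}}{2} + \frac{\operatorname{atan}{\left(5 \right)}}{2} + \frac{\log{\left(105 \right)}}{2} + \frac{36485}{3}.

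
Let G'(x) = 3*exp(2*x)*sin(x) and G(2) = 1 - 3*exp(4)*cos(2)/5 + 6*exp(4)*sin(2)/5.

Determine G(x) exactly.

G(x) = 6*exp(2*x)*sin(x)/5 - 3*exp(2*x)*cos(x)/5 + 1

Since d/dx undoes antidifferentiation here, G(x) must give back the stated G'(x).
A general antiderivative is 6*exp(2*x)*sin(x)/5 - 3*exp(2*x)*cos(x)/5 + C.
The condition gives C = 1 - 3*exp(4)*cos(2)/5 + 6*exp(4)*sin(2)/5 - (-3*exp(4)*cos(2)/5 + 6*exp(4)*sin(2)/5) = 1.
So G(x) = 6*exp(2*x)*sin(x)/5 - 3*exp(2*x)*cos(x)/5 + 1.
Check: d/dx[6*exp(2*x)*sin(x)/5 - 3*exp(2*x)*cos(x)/5 + 1] = 3*exp(2*x)*sin(x) = G'(x).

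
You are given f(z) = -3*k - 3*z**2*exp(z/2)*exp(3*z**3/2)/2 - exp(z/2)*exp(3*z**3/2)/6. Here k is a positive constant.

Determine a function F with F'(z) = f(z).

Integrate term by term and add the pieces.
Check: d/dz[-3*k*z - exp(z/2)*exp(3*z**3/2)/3] = -3*k - 3*z**2*exp(z/2)*exp(3*z**3/2)/2 - exp(z/2)*exp(3*z**3/2)/6 = f(z).

An antiderivative is F(z) = -3*k*z - exp(z/2)*exp(3*z**3/2)/3.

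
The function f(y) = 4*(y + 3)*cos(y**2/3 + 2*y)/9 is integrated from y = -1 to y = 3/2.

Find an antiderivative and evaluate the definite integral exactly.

Antiderivative: F(y) = 2*sin(y**2/3 + 2*y)/3; value = 2*sin(15/4)/3 + 2*sin(5/3)/3

f matches the chain-rule pattern g'(h)*h' with inner function h(y) = y**2/3 + 2*y; substituting u = h(y) collapses the integral.
F(y) = 2*sin(y**2/3 + 2*y)/3 is an antiderivative of f.
Check: d/dy[2*sin(y**2/3 + 2*y)/3] = 4*y*cos(y**2/3 + 2*y)/9 + 4*cos(y**2/3 + 2*y)/3, which equals f(y).
F(3/2) = 2*sin(15/4)/3; F(-1) = -2*sin(5/3)/3.
Integral = F(3/2) - F(-1) = 2*sin(15/4)/3 + 2*sin(5/3)/3.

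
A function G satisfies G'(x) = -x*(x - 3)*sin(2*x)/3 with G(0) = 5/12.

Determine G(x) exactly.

G(x) = x**2*cos(2*x)/6 - x*sin(2*x)/6 - x*cos(2*x)/2 + sin(2*x)/4 - cos(2*x)/12 + 1/2

Check a candidate G(x) by differentiating: d/dx[G] must match the given G'(x).
A general antiderivative is x**2*cos(2*x)/6 - x*sin(2*x)/6 - x*cos(2*x)/2 + sin(2*x)/4 - cos(2*x)/12 + C.
The condition gives C = 5/12 - (-1/12) = 1/2.
So G(x) = x**2*cos(2*x)/6 - x*sin(2*x)/6 - x*cos(2*x)/2 + sin(2*x)/4 - cos(2*x)/12 + 1/2.
Check: d/dx[x**2*cos(2*x)/6 - x*sin(2*x)/6 - x*cos(2*x)/2 + sin(2*x)/4 - cos(2*x)/12 + 1/2] = -x**2*sin(2*x)/3 + x*sin(2*x), which equals G'(x).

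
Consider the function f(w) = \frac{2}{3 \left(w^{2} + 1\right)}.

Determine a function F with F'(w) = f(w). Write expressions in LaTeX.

An antiderivative is F(w) = \frac{2 \operatorname{atan}{\left(w \right)}}{3}.

Any candidate F(w) must reproduce f(w) exactly when differentiated.
Check: d/dw[\frac{2 \operatorname{atan}{\left(w \right)}}{3}] = \frac{2}{3 w^{2} + 3}, which equals f(w).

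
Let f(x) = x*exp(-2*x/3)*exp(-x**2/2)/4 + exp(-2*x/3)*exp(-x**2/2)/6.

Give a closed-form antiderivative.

An antiderivative is F(x) = -exp(-2*x/3)*exp(-x**2/2)/4.

f matches the chain-rule pattern g'(h)*h' with inner function h(x) = -x**2/2 - 2*x/3; substituting u = h(x) collapses the integral.
Check: d/dx[-exp(-2*x/3)*exp(-x**2/2)/4] = (3*x + 2)*exp(-2*x/3)*exp(-x**2/2)/12, which equals f(x).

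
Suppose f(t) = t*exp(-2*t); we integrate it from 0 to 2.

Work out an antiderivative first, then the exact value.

Antiderivative: F(t) = -t*exp(-2*t)/2 - exp(-2*t)/4; value = 1/4 - 5*exp(-4)/4

f has the shape u'v + uv' for u = -t/2 - 1/4 and v = exp(-2*t) — it is the derivative of the product u*v.
F(t) = -t*exp(-2*t)/2 - exp(-2*t)/4 is an antiderivative of f.
Check: d/dt[-t*exp(-2*t)/2 - exp(-2*t)/4] = t*exp(-2*t) = f(t).
F(2) = -5*exp(-4)/4; F(0) = -1/4.
Integral = F(2) - F(0) = 1/4 - 5*exp(-4)/4.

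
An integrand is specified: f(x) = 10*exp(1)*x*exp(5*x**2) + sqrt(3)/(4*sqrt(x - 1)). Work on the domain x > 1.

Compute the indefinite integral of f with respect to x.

The integrand splits into summands that can be handled one at a time.
Check: d/dx[(sqrt(3)*sqrt(x - 1) + 2*exp(5*x**2 + 1))/2] = (40*exp(1)*x*sqrt(x - 1)*exp(5*x**2) + sqrt(3))/(4*sqrt(x - 1)), which equals f(x).

F(x) = (sqrt(3)*sqrt(x - 1) + 2*exp(5*x**2 + 1))/2 + C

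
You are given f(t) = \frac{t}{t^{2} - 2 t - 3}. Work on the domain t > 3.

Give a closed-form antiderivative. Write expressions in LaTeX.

The denominator factors as \left(t - 3\right) \left(t + 1\right); partial fractions split f into directly integrable pieces: \frac{1}{4 \left(t + 1\right)} + \frac{3}{4 \left(t - 3\right)}.
Check: d/dt[\frac{3 \log{\left(t - 3 \right)} + \log{\left(t + 1 \right)}}{4}] = \frac{t}{t^{2} - 2 t - 3} = f(t).

An antiderivative is F(t) = \frac{3 \log{\left(t - 3 \right)} + \log{\left(t + 1 \right)}}{4}.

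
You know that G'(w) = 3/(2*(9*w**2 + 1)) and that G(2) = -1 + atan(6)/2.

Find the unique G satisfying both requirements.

G(w) = (atan(3*w) - 2)/2

A candidate passes only if d/dw[G] lands on the given G'(w) exactly.
A general antiderivative is atan(3*w)/2 + C.
The condition gives C = -1 + atan(6)/2 - (atan(6)/2) = -1.
So G(w) = (atan(3*w) - 2)/2.
Check: d/dw[(atan(3*w) - 2)/2] = 3/(18*w**2 + 2), which equals G'(w).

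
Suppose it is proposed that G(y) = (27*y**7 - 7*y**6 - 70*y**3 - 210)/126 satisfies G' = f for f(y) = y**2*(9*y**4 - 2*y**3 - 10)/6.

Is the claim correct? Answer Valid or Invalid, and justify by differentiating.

Valid - differentiating G returns exactly f.

d/dy[G] = 3*y**6/2 - y**5/3 - 5*y**2/3
This equals f(y) exactly, so the claim holds.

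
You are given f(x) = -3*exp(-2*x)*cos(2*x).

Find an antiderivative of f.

A first test for any F(x): its x-derivative must equal f(x) identically.
Check: d/dx[(-3*sin(2*x) + 3*cos(2*x))*exp(-2*x)/4] = -3*exp(-2*x)*cos(2*x) = f(x).

An antiderivative is F(x) = (-3*sin(2*x) + 3*cos(2*x))*exp(-2*x)/4.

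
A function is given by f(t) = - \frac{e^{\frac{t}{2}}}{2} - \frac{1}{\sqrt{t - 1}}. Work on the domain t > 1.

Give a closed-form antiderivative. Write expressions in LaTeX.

An antiderivative is F(t) = - 2 \sqrt{t - 1} - e^{\frac{t}{2}}.

The integrand splits into summands that can be handled one at a time.
Check: d/dt[- 2 \sqrt{t - 1} - e^{\frac{t}{2}}] = \frac{- \sqrt{t - 1} e^{\frac{t}{2}} - 2}{2 \sqrt{t - 1}}, which equals f(t).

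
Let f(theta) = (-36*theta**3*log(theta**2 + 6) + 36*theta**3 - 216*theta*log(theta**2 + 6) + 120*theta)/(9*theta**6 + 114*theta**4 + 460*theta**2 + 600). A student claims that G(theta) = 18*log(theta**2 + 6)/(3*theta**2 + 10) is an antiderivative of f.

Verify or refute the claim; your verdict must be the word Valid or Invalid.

Invalid: d/dtheta[G] - f = (-72*theta**3*log(theta**2 + 6) + 72*theta**3 - 432*theta*log(theta**2 + 6) + 240*theta)/(9*theta**6 + 114*theta**4 + 460*theta**2 + 600), which is not 0.

d/dtheta[G] = (-108*theta**3*log(theta**2 + 6) + 108*theta**3 - 648*theta*log(theta**2 + 6) + 360*theta)/(9*theta**6 + 114*theta**4 + 460*theta**2 + 600)
d/dtheta[G] - f(theta) = (-72*theta**3*log(theta**2 + 6) + 72*theta**3 - 432*theta*log(theta**2 + 6) + 240*theta)/(9*theta**6 + 114*theta**4 + 460*theta**2 + 600) != 0.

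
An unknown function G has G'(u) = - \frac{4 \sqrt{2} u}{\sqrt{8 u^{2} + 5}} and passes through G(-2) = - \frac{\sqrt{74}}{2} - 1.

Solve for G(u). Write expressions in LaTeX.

G(u) = \frac{- \sqrt{2} \sqrt{8 u^{2} + 5} - 2}{2}

G'(u) matches the chain-rule pattern g'(h)*h' with inner function h(u) = 4 u^{2} + \frac{5}{2}; substituting w = h(u) collapses the integral.
A general antiderivative is - \sqrt{4 u^{2} + \frac{5}{2}} + C.
The condition gives C = - \frac{\sqrt{74}}{2} - 1 - (- \frac{\sqrt{74}}{2}) = -1.
So G(u) = \frac{- \sqrt{2} \sqrt{8 u^{2} + 5} - 2}{2}.
Check: d/du[\frac{- \sqrt{2} \sqrt{8 u^{2} + 5} - 2}{2}] = - \frac{4 \sqrt{2} u}{\sqrt{8 u^{2} + 5}} = G'(u).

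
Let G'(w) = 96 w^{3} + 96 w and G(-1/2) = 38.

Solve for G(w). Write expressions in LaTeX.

G(w) = \frac{3 \left(4 w^{2} + 4\right)^{2}}{2} + \frac{1}{2}

The substitution u = 4 w^{2} + 4 works: G'(w) is exactly (dG/du)*(du/dw) for that inner function.
A general antiderivative is \frac{3 \left(4 w^{2} + 4\right)^{2}}{2} + C.
The condition gives C = 38 - (\frac{75}{2}) = \frac{1}{2}.
So G(w) = \frac{3 \left(4 w^{2} + 4\right)^{2}}{2} + \frac{1}{2}.
Check: d/dw[\frac{3 \left(4 w^{2} + 4\right)^{2}}{2} + \frac{1}{2}] = 96 w^{3} + 96 w = G'(w).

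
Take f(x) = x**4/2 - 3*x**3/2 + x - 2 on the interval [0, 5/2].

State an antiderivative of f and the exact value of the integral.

The integrand splits into summands that can be handled one at a time.
F(x) = x*(4*x**4 - 15*x**3 + 20*x - 80)/40 is an antiderivative of f.
Check: d/dx[x*(4*x**4 - 15*x**3 + 20*x - 80)/40] = x**4/2 - 3*x**3/2 + x - 2 = f(x).
F(5/2) = -865/128; F(0) = 0.
Integral = F(5/2) - F(0) = -865/128.

Antiderivative: F(x) = x*(4*x**4 - 15*x**3 + 20*x - 80)/40; value = -865/128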